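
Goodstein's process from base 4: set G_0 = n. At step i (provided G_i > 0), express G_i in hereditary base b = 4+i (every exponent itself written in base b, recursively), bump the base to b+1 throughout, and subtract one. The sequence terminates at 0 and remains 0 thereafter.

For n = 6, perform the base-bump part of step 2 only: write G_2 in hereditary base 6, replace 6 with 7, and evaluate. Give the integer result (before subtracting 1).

7

G_0 = 6. HB_4(6) = 4 + 2. Bump = 7. G_1 = 6.
G_1 = 6. HB_5(6) = 5 + 1. Bump = 7. G_2 = 6.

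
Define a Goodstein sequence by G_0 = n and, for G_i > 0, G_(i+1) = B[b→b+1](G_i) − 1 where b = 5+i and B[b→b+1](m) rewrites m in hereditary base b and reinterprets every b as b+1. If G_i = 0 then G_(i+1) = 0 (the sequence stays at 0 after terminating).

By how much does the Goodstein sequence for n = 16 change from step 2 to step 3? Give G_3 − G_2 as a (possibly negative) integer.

(0) 16|_5 = 3·5 + 1 ↦ 3·6 + 1|_6 = 19 ⇒ 18
(1) 18|_6 = 3·6 ↦ 3·7|_7 = 21 ⇒ 20
(2) 20|_7 = 2·7 + 6 ↦ 2·8 + 6|_8 = 22 ⇒ 21

1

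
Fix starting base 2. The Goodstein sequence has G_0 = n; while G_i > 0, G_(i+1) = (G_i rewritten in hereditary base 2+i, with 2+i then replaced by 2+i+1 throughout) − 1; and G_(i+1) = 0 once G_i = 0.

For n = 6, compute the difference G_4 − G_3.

43530

[0] 6 ≡ 2^2 + 2 (base 2). Lift 3: 30. −1: 29.
[1] 29 ≡ 3^3 + 2 (base 3). Lift 4: 258. −1: 257.
[2] 257 ≡ 4^4 + 1 (base 4). Lift 5: 3126. −1: 3125.
[3] 3125 ≡ 5^5 (base 5). Lift 6: 46656. −1: 46655.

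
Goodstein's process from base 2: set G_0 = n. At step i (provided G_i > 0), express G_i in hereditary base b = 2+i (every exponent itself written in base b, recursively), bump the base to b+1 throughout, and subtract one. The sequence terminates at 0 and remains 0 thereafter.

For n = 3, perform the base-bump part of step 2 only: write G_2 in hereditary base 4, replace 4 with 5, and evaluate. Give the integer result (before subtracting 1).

(0) 3|_2 = 2 + 1 ↦ 3 + 1|_3 = 4 ⇒ 3
(1) 3|_3 = 3 ↦ 4|_4 = 4 ⇒ 3

3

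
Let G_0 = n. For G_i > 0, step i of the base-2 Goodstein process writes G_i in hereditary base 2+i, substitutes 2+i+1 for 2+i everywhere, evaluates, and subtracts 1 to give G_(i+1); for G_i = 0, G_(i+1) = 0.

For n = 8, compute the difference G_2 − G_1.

[0] 8 ≡ 2^(2 + 1) (base 2). Lift 3: 81. −1: 80.
[1] 80 ≡ 2·3^3 + 2·3^2 + 2·3 + 2 (base 3). Lift 4: 554. −1: 553.

473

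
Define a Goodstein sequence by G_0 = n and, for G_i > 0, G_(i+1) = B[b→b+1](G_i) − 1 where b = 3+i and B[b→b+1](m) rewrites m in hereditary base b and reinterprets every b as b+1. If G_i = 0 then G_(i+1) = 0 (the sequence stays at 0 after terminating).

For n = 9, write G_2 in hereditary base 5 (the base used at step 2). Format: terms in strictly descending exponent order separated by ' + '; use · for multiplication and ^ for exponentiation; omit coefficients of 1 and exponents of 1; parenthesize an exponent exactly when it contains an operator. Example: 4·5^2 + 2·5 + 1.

9 —HB3→ 3^2 —bump→ 4^2 = 16 —(−1)→ 15
15 —HB4→ 3·4 + 3 —bump→ 3·5 + 3 = 18 —(−1)→ 17
17 —HB5→ 3·5 + 2 —bump→ 3·6 + 2 = 20 —(−1)→ 19

3·5 + 2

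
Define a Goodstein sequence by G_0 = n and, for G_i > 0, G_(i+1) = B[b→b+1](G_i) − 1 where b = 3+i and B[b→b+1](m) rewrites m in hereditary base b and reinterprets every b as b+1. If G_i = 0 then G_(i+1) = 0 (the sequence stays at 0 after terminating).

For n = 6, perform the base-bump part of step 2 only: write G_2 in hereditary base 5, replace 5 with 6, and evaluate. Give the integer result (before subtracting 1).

i=0: 6 = 2·3 (b=3); 3→4: 2·4 = 8; 8−1 = 7
i=1: 7 = 4 + 3 (b=4); 4→5: 5 + 3 = 8; 8−1 = 7
i=2: 7 = 5 + 2 (b=5); 5→6: 6 + 2 = 8; 8−1 = 7

8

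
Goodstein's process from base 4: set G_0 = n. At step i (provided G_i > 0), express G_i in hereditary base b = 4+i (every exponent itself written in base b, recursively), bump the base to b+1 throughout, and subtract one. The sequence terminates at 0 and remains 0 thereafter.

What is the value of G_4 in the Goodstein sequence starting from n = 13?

[0] 13 ≡ 3·4 + 1 (base 4). Lift 5: 16. −1: 15.
[1] 15 ≡ 3·5 (base 5). Lift 6: 18. −1: 17.
[2] 17 ≡ 2·6 + 5 (base 6). Lift 7: 19. −1: 18.
[3] 18 ≡ 2·7 + 4 (base 7). Lift 8: 20. −1: 19.
[4] 19 ≡ 2·8 + 3 (base 8). Lift 9: 21. −1: 20.

19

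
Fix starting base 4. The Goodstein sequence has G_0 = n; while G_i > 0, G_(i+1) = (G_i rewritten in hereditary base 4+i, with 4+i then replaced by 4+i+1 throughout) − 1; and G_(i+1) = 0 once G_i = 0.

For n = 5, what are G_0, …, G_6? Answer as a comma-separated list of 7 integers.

5 —HB4→ 4 + 1 —bump→ 5 + 1 = 6 —(−1)→ 5
5 —HB5→ 5 —bump→ 6 = 6 —(−1)→ 5
5 —HB6→ 5 —bump→ 5 = 5 —(−1)→ 4
4 —HB7→ 4 —bump→ 4 = 4 —(−1)→ 3
3 —HB8→ 3 —bump→ 3 = 3 —(−1)→ 2
2 —HB9→ 2 —bump→ 2 = 2 —(−1)→ 1

5, 5, 5, 4, 3, 2, 1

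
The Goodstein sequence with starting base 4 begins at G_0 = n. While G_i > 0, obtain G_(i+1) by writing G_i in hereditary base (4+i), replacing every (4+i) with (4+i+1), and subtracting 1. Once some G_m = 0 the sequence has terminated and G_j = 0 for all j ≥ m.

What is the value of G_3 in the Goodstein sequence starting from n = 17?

base 4: 17 = 4^2 + 1; at 5: 5^2 + 1 = 26; next = 25
base 5: 25 = 5^2; at 6: 6^2 = 36; next = 35
base 6: 35 = 5·6 + 5; at 7: 5·7 + 5 = 40; next = 39

39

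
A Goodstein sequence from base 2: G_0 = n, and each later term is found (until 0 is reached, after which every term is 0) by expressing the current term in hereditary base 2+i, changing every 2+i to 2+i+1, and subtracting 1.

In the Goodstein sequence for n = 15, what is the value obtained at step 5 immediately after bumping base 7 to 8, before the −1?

150994944

[0] 15 ≡ 2^(2 + 1) + 2^2 + 2 + 1 (base 2). Lift 3: 112. −1: 111.
[1] 111 ≡ 3^(3 + 1) + 3^3 + 3 (base 3). Lift 4: 1284. −1: 1283.
[2] 1283 ≡ 4^(4 + 1) + 4^4 + 3 (base 4). Lift 5: 18753. −1: 18752.
[3] 18752 ≡ 5^(5 + 1) + 5^5 + 2 (base 5). Lift 6: 326594. −1: 326593.
[4] 326593 ≡ 6^(6 + 1) + 6^6 + 1 (base 6). Lift 7: 6588345. −1: 6588344.
[5] 6588344 ≡ 7^(7 + 1) + 7^7 (base 7). Lift 8: 150994944. −1: 150994943.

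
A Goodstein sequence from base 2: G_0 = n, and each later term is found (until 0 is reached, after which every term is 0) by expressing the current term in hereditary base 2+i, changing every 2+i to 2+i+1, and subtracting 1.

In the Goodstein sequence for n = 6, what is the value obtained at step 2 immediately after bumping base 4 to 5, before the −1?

i=0: 6 = 2^2 + 2 (b=2); 2→3: 3^3 + 3 = 30; 30−1 = 29
i=1: 29 = 3^3 + 2 (b=3); 3→4: 4^4 + 2 = 258; 258−1 = 257
i=2: 257 = 4^4 + 1 (b=4); 4→5: 5^5 + 1 = 3126; 3126−1 = 3125

3126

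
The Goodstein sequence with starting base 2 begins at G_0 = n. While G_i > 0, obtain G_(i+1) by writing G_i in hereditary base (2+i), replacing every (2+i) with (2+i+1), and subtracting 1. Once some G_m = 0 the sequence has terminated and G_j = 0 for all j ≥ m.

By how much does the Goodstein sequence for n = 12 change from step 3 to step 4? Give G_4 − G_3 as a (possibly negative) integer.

12 —HB2→ 2^(2 + 1) + 2^2 —bump→ 3^(3 + 1) + 3^3 = 108 —(−1)→ 107
107 —HB3→ 3^(3 + 1) + 2·3^2 + 2·3 + 2 —bump→ 4^(4 + 1) + 2·4^2 + 2·4 + 2 = 1066 —(−1)→ 1065
1065 —HB4→ 4^(4 + 1) + 2·4^2 + 2·4 + 1 —bump→ 5^(5 + 1) + 2·5^2 + 2·5 + 1 = 15686 —(−1)→ 15685
15685 —HB5→ 5^(5 + 1) + 2·5^2 + 2·5 —bump→ 6^(6 + 1) + 2·6^2 + 2·6 = 280020 —(−1)→ 280019

264334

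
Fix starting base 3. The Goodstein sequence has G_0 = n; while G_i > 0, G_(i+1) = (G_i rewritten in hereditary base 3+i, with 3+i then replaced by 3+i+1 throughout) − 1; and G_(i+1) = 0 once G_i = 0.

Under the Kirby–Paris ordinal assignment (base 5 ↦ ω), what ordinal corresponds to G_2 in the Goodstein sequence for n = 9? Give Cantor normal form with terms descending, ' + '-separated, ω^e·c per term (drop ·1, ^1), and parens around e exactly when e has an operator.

ω·3 + 2

G_0 = 9. HB_3(9) = 3^2. Bump = 16. G_1 = 15.
G_1 = 15. HB_4(15) = 3·4 + 3. Bump = 18. G_2 = 17.
G_2 = 17. HB_5(17) = 3·5 + 2. Bump = 20. G_3 = 19.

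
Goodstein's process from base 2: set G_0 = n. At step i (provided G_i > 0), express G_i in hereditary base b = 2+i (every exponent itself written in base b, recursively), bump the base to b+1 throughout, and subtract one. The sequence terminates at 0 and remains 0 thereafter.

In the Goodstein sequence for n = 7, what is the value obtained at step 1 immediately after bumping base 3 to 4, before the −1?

260

[0] 7 ≡ 2^2 + 2 + 1 (base 2). Lift 3: 31. −1: 30.
[1] 30 ≡ 3^3 + 3 (base 3). Lift 4: 260. −1: 259.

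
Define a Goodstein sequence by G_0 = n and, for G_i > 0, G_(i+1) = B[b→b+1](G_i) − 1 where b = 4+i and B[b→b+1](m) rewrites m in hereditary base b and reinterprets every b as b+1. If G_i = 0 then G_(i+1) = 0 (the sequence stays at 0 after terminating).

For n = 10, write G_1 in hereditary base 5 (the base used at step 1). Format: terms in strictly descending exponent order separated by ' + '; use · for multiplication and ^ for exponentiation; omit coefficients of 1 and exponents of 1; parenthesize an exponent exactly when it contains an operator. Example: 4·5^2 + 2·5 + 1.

10 —HB4→ 2·4 + 2 —bump→ 2·5 + 2 = 12 —(−1)→ 11
11 —HB5→ 2·5 + 1 —bump→ 2·6 + 1 = 13 —(−1)→ 12

2·5 + 1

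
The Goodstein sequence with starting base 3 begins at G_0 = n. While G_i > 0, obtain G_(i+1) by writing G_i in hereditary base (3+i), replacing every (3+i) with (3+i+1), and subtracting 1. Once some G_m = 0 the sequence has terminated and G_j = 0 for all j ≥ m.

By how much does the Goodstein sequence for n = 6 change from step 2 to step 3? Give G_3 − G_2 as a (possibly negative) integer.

0

G_0 = 6. HB_3(6) = 2·3. Bump = 8. G_1 = 7.
G_1 = 7. HB_4(7) = 4 + 3. Bump = 8. G_2 = 7.
G_2 = 7. HB_5(7) = 5 + 2. Bump = 8. G_3 = 7.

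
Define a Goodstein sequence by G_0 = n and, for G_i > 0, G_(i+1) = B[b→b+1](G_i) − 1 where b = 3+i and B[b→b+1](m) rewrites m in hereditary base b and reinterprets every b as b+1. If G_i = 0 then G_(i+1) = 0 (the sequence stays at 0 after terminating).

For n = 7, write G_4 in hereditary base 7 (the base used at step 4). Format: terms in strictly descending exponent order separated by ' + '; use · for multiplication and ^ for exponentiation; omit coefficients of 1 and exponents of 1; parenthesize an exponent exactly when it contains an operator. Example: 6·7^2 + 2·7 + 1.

7 —HB3→ 2·3 + 1 —bump→ 2·4 + 1 = 9 —(−1)→ 8
8 —HB4→ 2·4 —bump→ 2·5 = 10 —(−1)→ 9
9 —HB5→ 5 + 4 —bump→ 6 + 4 = 10 —(−1)→ 9
9 —HB6→ 6 + 3 —bump→ 7 + 3 = 10 —(−1)→ 9
9 —HB7→ 7 + 2 —bump→ 8 + 2 = 10 —(−1)→ 9

7 + 2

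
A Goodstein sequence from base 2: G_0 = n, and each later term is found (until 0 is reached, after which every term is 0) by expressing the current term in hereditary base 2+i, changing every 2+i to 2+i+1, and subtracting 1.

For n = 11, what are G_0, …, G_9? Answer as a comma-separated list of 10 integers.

G_0 = 11. HB_2(11) = 2^(2 + 1) + 2 + 1. Bump = 85. G_1 = 84.
G_1 = 84. HB_3(84) = 3^(3 + 1) + 3. Bump = 1028. G_2 = 1027.
G_2 = 1027. HB_4(1027) = 4^(4 + 1) + 3. Bump = 15628. G_3 = 15627.
G_3 = 15627. HB_5(15627) = 5^(5 + 1) + 2. Bump = 279938. G_4 = 279937.
G_4 = 279937. HB_6(279937) = 6^(6 + 1) + 1. Bump = 5764802. G_5 = 5764801.
G_5 = 5764801. HB_7(5764801) = 7^(7 + 1). Bump = 134217728. G_6 = 134217727.
G_6 = 134217727. HB_8(134217727) = 7·8^8 + 7·8^7 + 7·8^6 + 7·8^5 + 7·8^4 + 7·8^3 + 7·8^2 + 7·8 + 7. Bump = 2749609303. G_7 = 2749609302.
G_7 = 2749609302. HB_9(2749609302) = 7·9^9 + 7·9^7 + 7·9^6 + 7·9^5 + 7·9^4 + 7·9^3 + 7·9^2 + 7·9 + 6. Bump = 70077777776. G_8 = 70077777775.
G_8 = 70077777775. HB_10(70077777775) = 7·10^10 + 7·10^7 + 7·10^6 + 7·10^5 + 7·10^4 + 7·10^3 + 7·10^2 + 7·10 + 5. Bump = 1997331745491. G_9 = 1997331745490.

11, 84, 1027, 15627, 279937, 5764801, 134217727, 2749609302, 70077777775, 1997331745490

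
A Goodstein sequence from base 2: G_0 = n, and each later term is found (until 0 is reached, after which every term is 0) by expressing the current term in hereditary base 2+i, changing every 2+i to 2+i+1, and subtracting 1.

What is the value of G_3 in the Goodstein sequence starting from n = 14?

18750

G_0 = 14. HB_2(14) = 2^(2 + 1) + 2^2 + 2. Bump = 111. G_1 = 110.
G_1 = 110. HB_3(110) = 3^(3 + 1) + 3^3 + 2. Bump = 1282. G_2 = 1281.
G_2 = 1281. HB_4(1281) = 4^(4 + 1) + 4^4 + 1. Bump = 18751. G_3 = 18750.
G_3 = 18750. HB_5(18750) = 5^(5 + 1) + 5^5. Bump = 326592. G_4 = 326591.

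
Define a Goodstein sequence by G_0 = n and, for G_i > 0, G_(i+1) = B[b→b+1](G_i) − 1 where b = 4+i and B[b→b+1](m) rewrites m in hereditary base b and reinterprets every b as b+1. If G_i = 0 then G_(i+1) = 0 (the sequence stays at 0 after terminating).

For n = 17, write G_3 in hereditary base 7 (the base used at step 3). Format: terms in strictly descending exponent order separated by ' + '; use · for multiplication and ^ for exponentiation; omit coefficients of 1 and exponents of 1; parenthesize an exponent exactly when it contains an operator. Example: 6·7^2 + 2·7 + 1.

5·7 + 4

base 4: 17 = 4^2 + 1; at 5: 5^2 + 1 = 26; next = 25
base 5: 25 = 5^2; at 6: 6^2 = 36; next = 35
base 6: 35 = 5·6 + 5; at 7: 5·7 + 5 = 40; next = 39
base 7: 39 = 5·7 + 4; at 8: 5·8 + 4 = 44; next = 43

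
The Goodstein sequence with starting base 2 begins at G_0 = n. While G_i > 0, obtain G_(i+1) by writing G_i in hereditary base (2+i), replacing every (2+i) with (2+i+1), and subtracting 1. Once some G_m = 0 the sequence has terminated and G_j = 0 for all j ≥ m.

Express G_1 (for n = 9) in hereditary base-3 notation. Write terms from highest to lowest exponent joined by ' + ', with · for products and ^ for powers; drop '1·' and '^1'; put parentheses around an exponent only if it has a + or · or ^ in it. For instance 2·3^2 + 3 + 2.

3^(3 + 1)

G_0=9  [base 2] 2^(2 + 1) + 1  →[2↦3]→  3^(3 + 1) + 1 = 82  −1 ⇒ G_1=81
G_1=81  [base 3] 3^(3 + 1)  →[3↦4]→  4^(4 + 1) = 1024  −1 ⇒ G_2=1023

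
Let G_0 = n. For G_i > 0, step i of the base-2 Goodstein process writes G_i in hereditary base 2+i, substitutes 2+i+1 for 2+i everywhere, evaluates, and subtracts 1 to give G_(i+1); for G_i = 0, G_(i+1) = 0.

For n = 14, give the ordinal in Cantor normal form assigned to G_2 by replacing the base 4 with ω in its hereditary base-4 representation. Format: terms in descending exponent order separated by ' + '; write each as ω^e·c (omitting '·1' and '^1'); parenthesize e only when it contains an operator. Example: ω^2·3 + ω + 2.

ω^(ω + 1) + ω^ω + 1

(0) 14|_2 = 2^(2 + 1) + 2^2 + 2 ↦ 3^(3 + 1) + 3^3 + 3|_3 = 111 ⇒ 110
(1) 110|_3 = 3^(3 + 1) + 3^3 + 2 ↦ 4^(4 + 1) + 4^4 + 2|_4 = 1282 ⇒ 1281
(2) 1281|_4 = 4^(4 + 1) + 4^4 + 1 ↦ 5^(5 + 1) + 5^5 + 1|_5 = 18751 ⇒ 18750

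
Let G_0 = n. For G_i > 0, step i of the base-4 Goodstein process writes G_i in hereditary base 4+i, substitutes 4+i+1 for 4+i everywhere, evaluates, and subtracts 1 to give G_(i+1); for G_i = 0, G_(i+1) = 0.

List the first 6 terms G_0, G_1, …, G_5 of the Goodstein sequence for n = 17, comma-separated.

17, 25, 35, 39, 43, 47

G_0 = 17. HB_4(17) = 4^2 + 1. Bump = 26. G_1 = 25.
G_1 = 25. HB_5(25) = 5^2. Bump = 36. G_2 = 35.
G_2 = 35. HB_6(35) = 5·6 + 5. Bump = 40. G_3 = 39.
G_3 = 39. HB_7(39) = 5·7 + 4. Bump = 44. G_4 = 43.
G_4 = 43. HB_8(43) = 5·8 + 3. Bump = 48. G_5 = 47.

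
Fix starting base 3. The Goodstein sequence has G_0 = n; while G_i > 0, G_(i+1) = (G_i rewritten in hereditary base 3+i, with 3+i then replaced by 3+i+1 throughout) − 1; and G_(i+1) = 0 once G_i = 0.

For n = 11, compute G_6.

47

G_0 = 11. HB_3(11) = 3^2 + 2. Bump = 18. G_1 = 17.
G_1 = 17. HB_4(17) = 4^2 + 1. Bump = 26. G_2 = 25.
G_2 = 25. HB_5(25) = 5^2. Bump = 36. G_3 = 35.
G_3 = 35. HB_6(35) = 5·6 + 5. Bump = 40. G_4 = 39.
G_4 = 39. HB_7(39) = 5·7 + 4. Bump = 44. G_5 = 43.
G_5 = 43. HB_8(43) = 5·8 + 3. Bump = 48. G_6 = 47.
G_6 = 47. HB_9(47) = 5·9 + 2. Bump = 52. G_7 = 51.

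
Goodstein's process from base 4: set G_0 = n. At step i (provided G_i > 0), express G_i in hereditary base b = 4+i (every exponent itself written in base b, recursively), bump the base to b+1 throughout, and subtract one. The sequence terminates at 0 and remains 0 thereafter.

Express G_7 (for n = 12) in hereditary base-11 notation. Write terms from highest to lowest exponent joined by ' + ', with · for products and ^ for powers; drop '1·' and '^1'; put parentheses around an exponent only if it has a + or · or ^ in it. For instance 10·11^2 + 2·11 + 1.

11 + 8

G_0 = 12. HB_4(12) = 3·4. Bump = 15. G_1 = 14.
G_1 = 14. HB_5(14) = 2·5 + 4. Bump = 16. G_2 = 15.
G_2 = 15. HB_6(15) = 2·6 + 3. Bump = 17. G_3 = 16.
G_3 = 16. HB_7(16) = 2·7 + 2. Bump = 18. G_4 = 17.
G_4 = 17. HB_8(17) = 2·8 + 1. Bump = 19. G_5 = 18.
G_5 = 18. HB_9(18) = 2·9. Bump = 20. G_6 = 19.
G_6 = 19. HB_10(19) = 10 + 9. Bump = 20. G_7 = 19.
G_7 = 19. HB_11(19) = 11 + 8. Bump = 20. G_8 = 19.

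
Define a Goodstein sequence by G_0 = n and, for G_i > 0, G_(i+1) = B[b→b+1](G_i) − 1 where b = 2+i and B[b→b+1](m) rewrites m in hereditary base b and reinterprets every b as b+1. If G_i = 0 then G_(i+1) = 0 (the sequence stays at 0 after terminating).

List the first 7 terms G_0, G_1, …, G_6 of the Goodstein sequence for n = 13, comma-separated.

(0) 13|_2 = 2^(2 + 1) + 2^2 + 1 ↦ 3^(3 + 1) + 3^3 + 1|_3 = 109 ⇒ 108
(1) 108|_3 = 3^(3 + 1) + 3^3 ↦ 4^(4 + 1) + 4^4|_4 = 1280 ⇒ 1279
(2) 1279|_4 = 4^(4 + 1) + 3·4^3 + 3·4^2 + 3·4 + 3 ↦ 5^(5 + 1) + 3·5^3 + 3·5^2 + 3·5 + 3|_5 = 16093 ⇒ 16092
(3) 16092|_5 = 5^(5 + 1) + 3·5^3 + 3·5^2 + 3·5 + 2 ↦ 6^(6 + 1) + 3·6^3 + 3·6^2 + 3·6 + 2|_6 = 280712 ⇒ 280711
(4) 280711|_6 = 6^(6 + 1) + 3·6^3 + 3·6^2 + 3·6 + 1 ↦ 7^(7 + 1) + 3·7^3 + 3·7^2 + 3·7 + 1|_7 = 5765999 ⇒ 5765998
(5) 5765998|_7 = 7^(7 + 1) + 3·7^3 + 3·7^2 + 3·7 ↦ 8^(8 + 1) + 3·8^3 + 3·8^2 + 3·8|_8 = 134219480 ⇒ 134219479

13, 108, 1279, 16092, 280711, 5765998, 134219479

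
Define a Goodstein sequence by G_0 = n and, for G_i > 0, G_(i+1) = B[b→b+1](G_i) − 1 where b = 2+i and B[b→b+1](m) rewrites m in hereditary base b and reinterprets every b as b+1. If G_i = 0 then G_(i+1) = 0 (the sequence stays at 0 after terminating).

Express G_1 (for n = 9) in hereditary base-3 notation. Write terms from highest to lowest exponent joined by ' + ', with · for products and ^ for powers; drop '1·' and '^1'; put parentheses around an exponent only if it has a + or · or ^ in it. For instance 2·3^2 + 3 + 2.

base 2: 9 = 2^(2 + 1) + 1; at 3: 3^(3 + 1) + 1 = 82; next = 81
base 3: 81 = 3^(3 + 1); at 4: 4^(4 + 1) = 1024; next = 1023

3^(3 + 1)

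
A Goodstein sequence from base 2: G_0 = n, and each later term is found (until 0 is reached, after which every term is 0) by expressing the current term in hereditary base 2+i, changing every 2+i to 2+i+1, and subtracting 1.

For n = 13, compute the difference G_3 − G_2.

step 0: 13 = 2^(2 + 1) + 2^2 + 1; sub 3 for 2: 3^(3 + 1) + 3^3 + 1; = 109; G_1 = 109−1 = 108
step 1: 108 = 3^(3 + 1) + 3^3; sub 4 for 3: 4^(4 + 1) + 4^4; = 1280; G_2 = 1280−1 = 1279
step 2: 1279 = 4^(4 + 1) + 3·4^3 + 3·4^2 + 3·4 + 3; sub 5 for 4: 5^(5 + 1) + 3·5^3 + 3·5^2 + 3·5 + 3; = 16093; G_3 = 16093−1 = 16092

14813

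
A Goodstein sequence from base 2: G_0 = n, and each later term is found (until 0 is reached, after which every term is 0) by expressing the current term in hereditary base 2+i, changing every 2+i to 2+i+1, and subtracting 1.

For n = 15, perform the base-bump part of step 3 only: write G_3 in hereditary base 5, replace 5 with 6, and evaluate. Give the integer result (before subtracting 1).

15 —HB2→ 2^(2 + 1) + 2^2 + 2 + 1 —bump→ 3^(3 + 1) + 3^3 + 3 + 1 = 112 —(−1)→ 111
111 —HB3→ 3^(3 + 1) + 3^3 + 3 —bump→ 4^(4 + 1) + 4^4 + 4 = 1284 —(−1)→ 1283
1283 —HB4→ 4^(4 + 1) + 4^4 + 3 —bump→ 5^(5 + 1) + 5^5 + 3 = 18753 —(−1)→ 18752

326594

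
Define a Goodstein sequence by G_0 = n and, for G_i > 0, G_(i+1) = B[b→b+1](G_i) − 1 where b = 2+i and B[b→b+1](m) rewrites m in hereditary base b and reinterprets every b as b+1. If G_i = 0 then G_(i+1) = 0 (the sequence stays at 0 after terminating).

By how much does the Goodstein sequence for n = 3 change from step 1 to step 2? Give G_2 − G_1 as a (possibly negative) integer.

3 —HB2→ 2 + 1 —bump→ 3 + 1 = 4 —(−1)→ 3
3 —HB3→ 3 —bump→ 4 = 4 —(−1)→ 3

0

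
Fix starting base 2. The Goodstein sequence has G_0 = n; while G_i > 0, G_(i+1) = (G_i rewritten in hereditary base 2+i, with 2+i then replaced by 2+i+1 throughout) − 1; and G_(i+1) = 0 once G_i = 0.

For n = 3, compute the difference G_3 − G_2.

G_0=3  [base 2] 2 + 1  →[2↦3]→  3 + 1 = 4  −1 ⇒ G_1=3
G_1=3  [base 3] 3  →[3↦4]→  4 = 4  −1 ⇒ G_2=3
G_2=3  [base 4] 3  →[4↦5]→  3 = 3  −1 ⇒ G_3=2

-1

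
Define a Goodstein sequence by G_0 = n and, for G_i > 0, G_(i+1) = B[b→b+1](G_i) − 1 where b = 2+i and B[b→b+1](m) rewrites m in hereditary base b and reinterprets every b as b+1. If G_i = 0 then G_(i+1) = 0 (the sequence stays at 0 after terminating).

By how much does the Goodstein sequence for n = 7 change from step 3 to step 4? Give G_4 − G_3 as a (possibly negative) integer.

i=0: 7 = 2^2 + 2 + 1 (b=2); 2→3: 3^3 + 3 + 1 = 31; 31−1 = 30
i=1: 30 = 3^3 + 3 (b=3); 3→4: 4^4 + 4 = 260; 260−1 = 259
i=2: 259 = 4^4 + 3 (b=4); 4→5: 5^5 + 3 = 3128; 3128−1 = 3127
i=3: 3127 = 5^5 + 2 (b=5); 5→6: 6^6 + 2 = 46658; 46658−1 = 46657

43530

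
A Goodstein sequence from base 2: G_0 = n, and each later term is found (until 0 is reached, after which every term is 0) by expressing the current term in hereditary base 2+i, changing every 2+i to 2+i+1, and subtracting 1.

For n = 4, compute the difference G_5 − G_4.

26

G_0 = 4. HB_2(4) = 2^2. Bump = 27. G_1 = 26.
G_1 = 26. HB_3(26) = 2·3^2 + 2·3 + 2. Bump = 42. G_2 = 41.
G_2 = 41. HB_4(41) = 2·4^2 + 2·4 + 1. Bump = 61. G_3 = 60.
G_3 = 60. HB_5(60) = 2·5^2 + 2·5. Bump = 84. G_4 = 83.
G_4 = 83. HB_6(83) = 2·6^2 + 6 + 5. Bump = 110. G_5 = 109.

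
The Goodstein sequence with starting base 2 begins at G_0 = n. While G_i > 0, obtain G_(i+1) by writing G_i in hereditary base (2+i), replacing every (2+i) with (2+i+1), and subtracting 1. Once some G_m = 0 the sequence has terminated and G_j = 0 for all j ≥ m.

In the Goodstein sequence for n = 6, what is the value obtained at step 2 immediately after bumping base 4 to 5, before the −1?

3126

G_0=6  [base 2] 2^2 + 2  →[2↦3]→  3^3 + 3 = 30  −1 ⇒ G_1=29
G_1=29  [base 3] 3^3 + 2  →[3↦4]→  4^4 + 2 = 258  −1 ⇒ G_2=257
G_2=257  [base 4] 4^4 + 1  →[4↦5]→  5^5 + 1 = 3126  −1 ⇒ G_3=3125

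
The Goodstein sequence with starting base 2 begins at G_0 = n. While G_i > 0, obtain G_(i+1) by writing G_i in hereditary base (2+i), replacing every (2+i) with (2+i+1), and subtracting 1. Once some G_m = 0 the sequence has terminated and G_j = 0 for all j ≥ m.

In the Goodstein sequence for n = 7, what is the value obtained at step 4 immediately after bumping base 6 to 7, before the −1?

base 2: 7 = 2^2 + 2 + 1; at 3: 3^3 + 3 + 1 = 31; next = 30
base 3: 30 = 3^3 + 3; at 4: 4^4 + 4 = 260; next = 259
base 4: 259 = 4^4 + 3; at 5: 5^5 + 3 = 3128; next = 3127
base 5: 3127 = 5^5 + 2; at 6: 6^6 + 2 = 46658; next = 46657

823544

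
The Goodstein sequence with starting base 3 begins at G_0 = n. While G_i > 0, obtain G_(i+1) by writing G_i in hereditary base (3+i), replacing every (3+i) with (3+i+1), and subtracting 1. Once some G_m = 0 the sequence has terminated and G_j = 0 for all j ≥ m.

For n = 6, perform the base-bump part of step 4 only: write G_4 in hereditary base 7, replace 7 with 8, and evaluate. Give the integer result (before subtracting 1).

8

i=0: 6 = 2·3 (b=3); 3→4: 2·4 = 8; 8−1 = 7
i=1: 7 = 4 + 3 (b=4); 4→5: 5 + 3 = 8; 8−1 = 7
i=2: 7 = 5 + 2 (b=5); 5→6: 6 + 2 = 8; 8−1 = 7
i=3: 7 = 6 + 1 (b=6); 6→7: 7 + 1 = 8; 8−1 = 7
i=4: 7 = 7 (b=7); 7→8: 8 = 8; 8−1 = 7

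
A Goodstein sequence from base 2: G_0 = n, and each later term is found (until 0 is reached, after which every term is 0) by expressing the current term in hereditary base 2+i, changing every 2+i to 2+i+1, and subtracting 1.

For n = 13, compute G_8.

step 0: 13 = 2^(2 + 1) + 2^2 + 1; sub 3 for 2: 3^(3 + 1) + 3^3 + 1; = 109; G_1 = 109−1 = 108
step 1: 108 = 3^(3 + 1) + 3^3; sub 4 for 3: 4^(4 + 1) + 4^4; = 1280; G_2 = 1280−1 = 1279
step 2: 1279 = 4^(4 + 1) + 3·4^3 + 3·4^2 + 3·4 + 3; sub 5 for 4: 5^(5 + 1) + 3·5^3 + 3·5^2 + 3·5 + 3; = 16093; G_3 = 16093−1 = 16092
step 3: 16092 = 5^(5 + 1) + 3·5^3 + 3·5^2 + 3·5 + 2; sub 6 for 5: 6^(6 + 1) + 3·6^3 + 3·6^2 + 3·6 + 2; = 280712; G_4 = 280712−1 = 280711
step 4: 280711 = 6^(6 + 1) + 3·6^3 + 3·6^2 + 3·6 + 1; sub 7 for 6: 7^(7 + 1) + 3·7^3 + 3·7^2 + 3·7 + 1; = 5765999; G_5 = 5765999−1 = 5765998
step 5: 5765998 = 7^(7 + 1) + 3·7^3 + 3·7^2 + 3·7; sub 8 for 7: 8^(8 + 1) + 3·8^3 + 3·8^2 + 3·8; = 134219480; G_6 = 134219480−1 = 134219479
step 6: 134219479 = 8^(8 + 1) + 3·8^3 + 3·8^2 + 2·8 + 7; sub 9 for 8: 9^(9 + 1) + 3·9^3 + 3·9^2 + 2·9 + 7; = 3486786856; G_7 = 3486786856−1 = 3486786855
step 7: 3486786855 = 9^(9 + 1) + 3·9^3 + 3·9^2 + 2·9 + 6; sub 10 for 9: 10^(10 + 1) + 3·10^3 + 3·10^2 + 2·10 + 6; = 100000003326; G_8 = 100000003326−1 = 100000003325
step 8: 100000003325 = 10^(10 + 1) + 3·10^3 + 3·10^2 + 2·10 + 5; sub 11 for 10: 11^(11 + 1) + 3·11^3 + 3·11^2 + 2·11 + 5; = 3138428381104; G_9 = 3138428381104−1 = 3138428381103

100000003325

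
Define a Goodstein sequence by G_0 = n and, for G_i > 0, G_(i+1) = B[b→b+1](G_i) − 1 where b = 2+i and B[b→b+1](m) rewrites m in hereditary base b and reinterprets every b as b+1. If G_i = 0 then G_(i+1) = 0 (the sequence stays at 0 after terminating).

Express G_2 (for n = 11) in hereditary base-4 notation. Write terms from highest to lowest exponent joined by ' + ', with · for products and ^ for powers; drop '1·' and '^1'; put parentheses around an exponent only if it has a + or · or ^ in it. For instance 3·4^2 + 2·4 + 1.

4^(4 + 1) + 3

11 —HB2→ 2^(2 + 1) + 2 + 1 —bump→ 3^(3 + 1) + 3 + 1 = 85 —(−1)→ 84
84 —HB3→ 3^(3 + 1) + 3 —bump→ 4^(4 + 1) + 4 = 1028 —(−1)→ 1027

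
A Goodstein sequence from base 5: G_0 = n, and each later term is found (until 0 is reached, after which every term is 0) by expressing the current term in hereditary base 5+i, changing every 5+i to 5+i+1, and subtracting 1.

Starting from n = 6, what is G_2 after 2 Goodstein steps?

6

[0] 6 ≡ 5 + 1 (base 5). Lift 6: 7. −1: 6.
[1] 6 ≡ 6 (base 6). Lift 7: 7. −1: 6.
[2] 6 ≡ 6 (base 7). Lift 8: 6. −1: 5.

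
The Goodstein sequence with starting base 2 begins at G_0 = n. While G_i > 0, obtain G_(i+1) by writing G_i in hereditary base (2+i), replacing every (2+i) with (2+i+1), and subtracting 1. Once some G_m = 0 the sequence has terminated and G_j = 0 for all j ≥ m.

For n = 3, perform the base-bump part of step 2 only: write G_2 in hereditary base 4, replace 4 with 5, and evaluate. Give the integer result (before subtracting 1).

3

[0] 3 ≡ 2 + 1 (base 2). Lift 3: 4. −1: 3.
[1] 3 ≡ 3 (base 3). Lift 4: 4. −1: 3.
[2] 3 ≡ 3 (base 4). Lift 5: 3. −1: 2.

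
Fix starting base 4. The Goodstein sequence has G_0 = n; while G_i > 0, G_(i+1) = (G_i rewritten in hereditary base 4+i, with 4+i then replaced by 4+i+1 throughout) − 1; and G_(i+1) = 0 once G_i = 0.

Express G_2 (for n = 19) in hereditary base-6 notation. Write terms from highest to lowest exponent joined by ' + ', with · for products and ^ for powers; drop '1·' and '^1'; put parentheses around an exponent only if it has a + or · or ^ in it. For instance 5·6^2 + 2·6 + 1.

6^2 + 1

G_0=19  [base 4] 4^2 + 3  →[4↦5]→  5^2 + 3 = 28  −1 ⇒ G_1=27
G_1=27  [base 5] 5^2 + 2  →[5↦6]→  6^2 + 2 = 38  −1 ⇒ G_2=37
G_2=37  [base 6] 6^2 + 1  →[6↦7]→  7^2 + 1 = 50  −1 ⇒ G_3=49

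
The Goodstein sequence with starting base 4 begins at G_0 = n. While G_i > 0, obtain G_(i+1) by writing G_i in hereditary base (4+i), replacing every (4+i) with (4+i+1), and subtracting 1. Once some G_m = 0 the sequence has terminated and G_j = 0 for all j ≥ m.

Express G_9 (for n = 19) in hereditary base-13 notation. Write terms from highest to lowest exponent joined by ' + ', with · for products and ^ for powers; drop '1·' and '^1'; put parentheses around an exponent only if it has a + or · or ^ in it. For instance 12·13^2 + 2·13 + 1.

[0] 19 ≡ 4^2 + 3 (base 4). Lift 5: 28. −1: 27.
[1] 27 ≡ 5^2 + 2 (base 5). Lift 6: 38. −1: 37.
[2] 37 ≡ 6^2 + 1 (base 6). Lift 7: 50. −1: 49.
[3] 49 ≡ 7^2 (base 7). Lift 8: 64. −1: 63.
[4] 63 ≡ 7·8 + 7 (base 8). Lift 9: 70. −1: 69.
[5] 69 ≡ 7·9 + 6 (base 9). Lift 10: 76. −1: 75.
[6] 75 ≡ 7·10 + 5 (base 10). Lift 11: 82. −1: 81.
[7] 81 ≡ 7·11 + 4 (base 11). Lift 12: 88. −1: 87.
[8] 87 ≡ 7·12 + 3 (base 12). Lift 13: 94. −1: 93.

7·13 + 2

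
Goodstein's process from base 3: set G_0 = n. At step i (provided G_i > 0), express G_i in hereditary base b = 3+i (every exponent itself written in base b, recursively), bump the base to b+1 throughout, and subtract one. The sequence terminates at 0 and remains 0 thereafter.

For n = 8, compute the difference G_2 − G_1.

base 3: 8 = 2·3 + 2; at 4: 2·4 + 2 = 10; next = 9
base 4: 9 = 2·4 + 1; at 5: 2·5 + 1 = 11; next = 10

1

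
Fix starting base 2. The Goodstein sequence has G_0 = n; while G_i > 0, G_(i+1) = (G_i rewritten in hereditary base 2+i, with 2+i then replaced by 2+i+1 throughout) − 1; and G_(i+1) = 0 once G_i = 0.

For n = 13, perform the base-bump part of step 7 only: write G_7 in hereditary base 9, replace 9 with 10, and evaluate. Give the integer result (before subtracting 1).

100000003326

(0) 13|_2 = 2^(2 + 1) + 2^2 + 1 ↦ 3^(3 + 1) + 3^3 + 1|_3 = 109 ⇒ 108
(1) 108|_3 = 3^(3 + 1) + 3^3 ↦ 4^(4 + 1) + 4^4|_4 = 1280 ⇒ 1279
(2) 1279|_4 = 4^(4 + 1) + 3·4^3 + 3·4^2 + 3·4 + 3 ↦ 5^(5 + 1) + 3·5^3 + 3·5^2 + 3·5 + 3|_5 = 16093 ⇒ 16092
(3) 16092|_5 = 5^(5 + 1) + 3·5^3 + 3·5^2 + 3·5 + 2 ↦ 6^(6 + 1) + 3·6^3 + 3·6^2 + 3·6 + 2|_6 = 280712 ⇒ 280711
(4) 280711|_6 = 6^(6 + 1) + 3·6^3 + 3·6^2 + 3·6 + 1 ↦ 7^(7 + 1) + 3·7^3 + 3·7^2 + 3·7 + 1|_7 = 5765999 ⇒ 5765998
(5) 5765998|_7 = 7^(7 + 1) + 3·7^3 + 3·7^2 + 3·7 ↦ 8^(8 + 1) + 3·8^3 + 3·8^2 + 3·8|_8 = 134219480 ⇒ 134219479
(6) 134219479|_8 = 8^(8 + 1) + 3·8^3 + 3·8^2 + 2·8 + 7 ↦ 9^(9 + 1) + 3·9^3 + 3·9^2 + 2·9 + 7|_9 = 3486786856 ⇒ 3486786855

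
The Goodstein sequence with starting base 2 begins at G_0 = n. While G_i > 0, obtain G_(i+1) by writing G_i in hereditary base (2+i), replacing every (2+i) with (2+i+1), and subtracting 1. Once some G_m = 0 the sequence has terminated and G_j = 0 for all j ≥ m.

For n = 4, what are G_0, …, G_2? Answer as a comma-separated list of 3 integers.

4, 26, 41

[0] 4 ≡ 2^2 (base 2). Lift 3: 27. −1: 26.
[1] 26 ≡ 2·3^2 + 2·3 + 2 (base 3). Lift 4: 42. −1: 41.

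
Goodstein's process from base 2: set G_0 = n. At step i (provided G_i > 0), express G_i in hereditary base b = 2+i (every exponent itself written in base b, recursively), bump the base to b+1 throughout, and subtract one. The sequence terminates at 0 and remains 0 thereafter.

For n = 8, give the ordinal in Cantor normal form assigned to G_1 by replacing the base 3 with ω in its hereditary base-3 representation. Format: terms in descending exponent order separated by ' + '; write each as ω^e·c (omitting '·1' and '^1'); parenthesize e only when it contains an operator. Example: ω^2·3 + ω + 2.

G_0 = 8. HB_2(8) = 2^(2 + 1). Bump = 81. G_1 = 80.
G_1 = 80. HB_3(80) = 2·3^3 + 2·3^2 + 2·3 + 2. Bump = 554. G_2 = 553.

ω^ω·2 + ω^2·2 + ω·2 + 2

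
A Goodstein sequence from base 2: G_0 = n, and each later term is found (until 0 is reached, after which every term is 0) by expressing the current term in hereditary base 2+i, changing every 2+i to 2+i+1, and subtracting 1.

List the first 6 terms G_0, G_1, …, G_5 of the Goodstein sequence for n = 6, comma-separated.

step 0: 6 = 2^2 + 2; sub 3 for 2: 3^3 + 3; = 30; G_1 = 30−1 = 29
step 1: 29 = 3^3 + 2; sub 4 for 3: 4^4 + 2; = 258; G_2 = 258−1 = 257
step 2: 257 = 4^4 + 1; sub 5 for 4: 5^5 + 1; = 3126; G_3 = 3126−1 = 3125
step 3: 3125 = 5^5; sub 6 for 5: 6^6; = 46656; G_4 = 46656−1 = 46655
step 4: 46655 = 5·6^5 + 5·6^4 + 5·6^3 + 5·6^2 + 5·6 + 5; sub 7 for 6: 5·7^5 + 5·7^4 + 5·7^3 + 5·7^2 + 5·7 + 5; = 98040; G_5 = 98040−1 = 98039

6, 29, 257, 3125, 46655, 98039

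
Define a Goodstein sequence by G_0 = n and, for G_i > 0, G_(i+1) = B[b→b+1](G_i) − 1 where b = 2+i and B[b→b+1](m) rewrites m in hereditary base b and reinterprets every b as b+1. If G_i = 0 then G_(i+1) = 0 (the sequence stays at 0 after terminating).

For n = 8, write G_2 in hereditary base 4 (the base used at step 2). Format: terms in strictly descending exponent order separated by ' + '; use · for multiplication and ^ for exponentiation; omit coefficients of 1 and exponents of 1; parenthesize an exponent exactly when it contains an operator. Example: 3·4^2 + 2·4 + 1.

2·4^4 + 2·4^2 + 2·4 + 1

(0) 8|_2 = 2^(2 + 1) ↦ 3^(3 + 1)|_3 = 81 ⇒ 80
(1) 80|_3 = 2·3^3 + 2·3^2 + 2·3 + 2 ↦ 2·4^4 + 2·4^2 + 2·4 + 2|_4 = 554 ⇒ 553
(2) 553|_4 = 2·4^4 + 2·4^2 + 2·4 + 1 ↦ 2·5^5 + 2·5^2 + 2·5 + 1|_5 = 6311 ⇒ 6310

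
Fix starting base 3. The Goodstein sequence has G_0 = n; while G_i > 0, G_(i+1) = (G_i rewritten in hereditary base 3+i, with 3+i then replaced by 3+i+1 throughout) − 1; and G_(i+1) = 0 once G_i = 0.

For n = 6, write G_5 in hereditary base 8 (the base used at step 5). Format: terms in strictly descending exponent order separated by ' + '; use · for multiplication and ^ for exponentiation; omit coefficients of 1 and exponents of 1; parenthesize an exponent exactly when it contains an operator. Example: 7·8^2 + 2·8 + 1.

i=0: 6 = 2·3 (b=3); 3→4: 2·4 = 8; 8−1 = 7
i=1: 7 = 4 + 3 (b=4); 4→5: 5 + 3 = 8; 8−1 = 7
i=2: 7 = 5 + 2 (b=5); 5→6: 6 + 2 = 8; 8−1 = 7
i=3: 7 = 6 + 1 (b=6); 6→7: 7 + 1 = 8; 8−1 = 7
i=4: 7 = 7 (b=7); 7→8: 8 = 8; 8−1 = 7
i=5: 7 = 7 (b=8); 8→9: 7 = 7; 7−1 = 6

7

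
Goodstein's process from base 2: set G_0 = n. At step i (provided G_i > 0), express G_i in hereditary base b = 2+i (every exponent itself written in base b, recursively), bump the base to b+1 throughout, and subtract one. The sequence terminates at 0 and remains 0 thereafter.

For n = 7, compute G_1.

30

[0] 7 ≡ 2^2 + 2 + 1 (base 2). Lift 3: 31. −1: 30.
[1] 30 ≡ 3^3 + 3 (base 3). Lift 4: 260. −1: 259.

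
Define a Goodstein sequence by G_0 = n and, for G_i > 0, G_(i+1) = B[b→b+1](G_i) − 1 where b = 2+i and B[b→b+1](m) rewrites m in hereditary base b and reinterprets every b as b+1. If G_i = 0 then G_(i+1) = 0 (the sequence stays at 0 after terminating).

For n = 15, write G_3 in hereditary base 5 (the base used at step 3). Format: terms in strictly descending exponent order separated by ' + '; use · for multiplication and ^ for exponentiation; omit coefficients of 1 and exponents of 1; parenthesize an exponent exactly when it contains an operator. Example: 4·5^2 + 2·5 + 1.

15 —HB2→ 2^(2 + 1) + 2^2 + 2 + 1 —bump→ 3^(3 + 1) + 3^3 + 3 + 1 = 112 —(−1)→ 111
111 —HB3→ 3^(3 + 1) + 3^3 + 3 —bump→ 4^(4 + 1) + 4^4 + 4 = 1284 —(−1)→ 1283
1283 —HB4→ 4^(4 + 1) + 4^4 + 3 —bump→ 5^(5 + 1) + 5^5 + 3 = 18753 —(−1)→ 18752

5^(5 + 1) + 5^5 + 2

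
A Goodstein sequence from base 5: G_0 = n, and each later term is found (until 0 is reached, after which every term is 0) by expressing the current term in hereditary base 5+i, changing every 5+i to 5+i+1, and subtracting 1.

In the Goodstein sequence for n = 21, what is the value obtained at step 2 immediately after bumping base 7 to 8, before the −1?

30

G_0=21  [base 5] 4·5 + 1  →[5↦6]→  4·6 + 1 = 25  −1 ⇒ G_1=24
G_1=24  [base 6] 4·6  →[6↦7]→  4·7 = 28  −1 ⇒ G_2=27
G_2=27  [base 7] 3·7 + 6  →[7↦8]→  3·8 + 6 = 30  −1 ⇒ G_3=29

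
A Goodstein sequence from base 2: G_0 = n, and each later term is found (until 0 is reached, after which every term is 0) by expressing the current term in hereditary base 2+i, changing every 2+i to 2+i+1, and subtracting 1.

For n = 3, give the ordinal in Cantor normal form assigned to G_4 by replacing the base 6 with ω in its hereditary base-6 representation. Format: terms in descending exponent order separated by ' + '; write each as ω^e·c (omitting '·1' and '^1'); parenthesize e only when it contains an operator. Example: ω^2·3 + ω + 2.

1

step 0: 3 = 2 + 1; sub 3 for 2: 3 + 1; = 4; G_1 = 4−1 = 3
step 1: 3 = 3; sub 4 for 3: 4; = 4; G_2 = 4−1 = 3
step 2: 3 = 3; sub 5 for 4: 3; = 3; G_3 = 3−1 = 2
step 3: 2 = 2; sub 6 for 5: 2; = 2; G_4 = 2−1 = 1
step 4: 1 = 1; sub 7 for 6: 1; = 1; G_5 = 1−1 = 0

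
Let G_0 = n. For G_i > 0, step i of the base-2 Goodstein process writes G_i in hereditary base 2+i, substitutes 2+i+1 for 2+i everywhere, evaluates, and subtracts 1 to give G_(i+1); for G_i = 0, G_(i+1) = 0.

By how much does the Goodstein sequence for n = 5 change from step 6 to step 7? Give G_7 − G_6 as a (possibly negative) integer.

step 0: 5 = 2^2 + 1; sub 3 for 2: 3^3 + 1; = 28; G_1 = 28−1 = 27
step 1: 27 = 3^3; sub 4 for 3: 4^4; = 256; G_2 = 256−1 = 255
step 2: 255 = 3·4^3 + 3·4^2 + 3·4 + 3; sub 5 for 4: 3·5^3 + 3·5^2 + 3·5 + 3; = 468; G_3 = 468−1 = 467
step 3: 467 = 3·5^3 + 3·5^2 + 3·5 + 2; sub 6 for 5: 3·6^3 + 3·6^2 + 3·6 + 2; = 776; G_4 = 776−1 = 775
step 4: 775 = 3·6^3 + 3·6^2 + 3·6 + 1; sub 7 for 6: 3·7^3 + 3·7^2 + 3·7 + 1; = 1198; G_5 = 1198−1 = 1197
step 5: 1197 = 3·7^3 + 3·7^2 + 3·7; sub 8 for 7: 3·8^3 + 3·8^2 + 3·8; = 1752; G_6 = 1752−1 = 1751
step 6: 1751 = 3·8^3 + 3·8^2 + 2·8 + 7; sub 9 for 8: 3·9^3 + 3·9^2 + 2·9 + 7; = 2455; G_7 = 2455−1 = 2454

703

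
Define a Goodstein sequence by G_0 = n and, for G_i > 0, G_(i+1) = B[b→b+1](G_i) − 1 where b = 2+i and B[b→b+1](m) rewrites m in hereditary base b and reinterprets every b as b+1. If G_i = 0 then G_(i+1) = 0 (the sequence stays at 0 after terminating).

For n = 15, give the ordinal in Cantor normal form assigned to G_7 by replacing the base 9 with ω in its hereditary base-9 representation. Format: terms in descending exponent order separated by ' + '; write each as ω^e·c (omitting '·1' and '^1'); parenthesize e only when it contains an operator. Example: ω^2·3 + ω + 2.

ω^(ω + 1) + ω^7·7 + ω^6·7 + ω^5·7 + ω^4·7 + ω^3·7 + ω^2·7 + ω·7 + 6

(0) 15|_2 = 2^(2 + 1) + 2^2 + 2 + 1 ↦ 3^(3 + 1) + 3^3 + 3 + 1|_3 = 112 ⇒ 111
(1) 111|_3 = 3^(3 + 1) + 3^3 + 3 ↦ 4^(4 + 1) + 4^4 + 4|_4 = 1284 ⇒ 1283
(2) 1283|_4 = 4^(4 + 1) + 4^4 + 3 ↦ 5^(5 + 1) + 5^5 + 3|_5 = 18753 ⇒ 18752
(3) 18752|_5 = 5^(5 + 1) + 5^5 + 2 ↦ 6^(6 + 1) + 6^6 + 2|_6 = 326594 ⇒ 326593
(4) 326593|_6 = 6^(6 + 1) + 6^6 + 1 ↦ 7^(7 + 1) + 7^7 + 1|_7 = 6588345 ⇒ 6588344
(5) 6588344|_7 = 7^(7 + 1) + 7^7 ↦ 8^(8 + 1) + 8^8|_8 = 150994944 ⇒ 150994943
(6) 150994943|_8 = 8^(8 + 1) + 7·8^7 + 7·8^6 + 7·8^5 + 7·8^4 + 7·8^3 + 7·8^2 + 7·8 + 7 ↦ 9^(9 + 1) + 7·9^7 + 7·9^6 + 7·9^5 + 7·9^4 + 7·9^3 + 7·9^2 + 7·9 + 7|_9 = 3524450281 ⇒ 3524450280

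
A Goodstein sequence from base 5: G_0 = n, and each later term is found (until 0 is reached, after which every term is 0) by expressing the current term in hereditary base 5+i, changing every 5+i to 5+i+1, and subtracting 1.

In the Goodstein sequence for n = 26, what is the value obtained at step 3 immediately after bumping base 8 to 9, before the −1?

step 0: 26 = 5^2 + 1; sub 6 for 5: 6^2 + 1; = 37; G_1 = 37−1 = 36
step 1: 36 = 6^2; sub 7 for 6: 7^2; = 49; G_2 = 49−1 = 48
step 2: 48 = 6·7 + 6; sub 8 for 7: 6·8 + 6; = 54; G_3 = 54−1 = 53
step 3: 53 = 6·8 + 5; sub 9 for 8: 6·9 + 5; = 59; G_4 = 59−1 = 58

59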